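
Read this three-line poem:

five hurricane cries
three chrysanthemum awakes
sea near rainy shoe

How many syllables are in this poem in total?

17

Line 1: five (1), hurricane (3), cries (1) → 5
Line 2: three (1), chrysanthemum (4), awakes (2) → 7
Line 3: sea (1), near (1), rainy (2), shoe (1) → 5
Total: 5 + 7 + 5 = 17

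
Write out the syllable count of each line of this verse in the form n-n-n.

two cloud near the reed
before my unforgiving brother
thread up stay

Line 1: two(1) + cloud(1) + near(1) + the(1) + reed(1) = 5
Line 2: before(2) + my(1) + unforgiving(4) + brother(2) = 9
Line 3: thread(1) + up(1) + stay(1) = 3

5-9-3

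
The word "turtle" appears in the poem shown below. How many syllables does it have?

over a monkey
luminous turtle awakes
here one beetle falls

"turtle" has 2 syllables.

2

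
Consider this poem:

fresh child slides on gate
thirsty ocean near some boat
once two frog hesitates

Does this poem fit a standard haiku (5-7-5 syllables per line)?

Line 1: fresh(1) + child(1) + slides(1) + on(1) + gate(1) = 5 ✓
Line 2: thirsty(2) + ocean(2) + near(1) + some(1) + boat(1) = 7 ✓
Line 3: once(1) + two(1) + frog(1) + hesitates(3) = 6 (expected 5)

No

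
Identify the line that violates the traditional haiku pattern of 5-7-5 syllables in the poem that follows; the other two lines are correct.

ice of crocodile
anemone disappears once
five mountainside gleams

Line 2

Line 1: ice (1), of (1), crocodile (3) → 5 ✓
Line 2: anemone (4), disappears (3), once (1) → 8 (expected 7)
Line 3: five (1), mountainside (3), gleams (1) → 5 ✓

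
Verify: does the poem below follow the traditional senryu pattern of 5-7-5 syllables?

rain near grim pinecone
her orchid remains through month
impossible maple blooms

No

Line 1: rain (1), near (1), grim (1), pinecone (2) → 5 ✓
Line 2: her (1), orchid (2), remains (2), through (1), month (1) → 7 ✓
Line 3: impossible (4), maple (2), blooms (1) → 7 (expected 5)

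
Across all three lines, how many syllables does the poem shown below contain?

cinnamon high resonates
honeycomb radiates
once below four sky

18

Line 1: cinnamon (3), high (1), resonates (3) → 7
Line 2: honeycomb (3), radiates (3) → 6
Line 3: once (1), below (2), four (1), sky (1) → 5
Total: 7 + 6 + 5 = 18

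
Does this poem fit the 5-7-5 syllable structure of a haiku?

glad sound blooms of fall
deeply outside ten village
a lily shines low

Line 1: glad (1), sound (1), blooms (1), of (1), fall (1) → 5 ✓
Line 2: deeply (2), outside (2), ten (1), village (2) → 7 ✓
Line 3: a (1), lily (2), shines (1), low (1) → 5 ✓

Yes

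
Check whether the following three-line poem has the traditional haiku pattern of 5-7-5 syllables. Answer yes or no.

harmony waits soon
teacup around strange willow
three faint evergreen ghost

Line 1: harmony (3), waits (1), soon (1) → 5 ✓
Line 2: teacup (2), around (2), strange (1), willow (2) → 7 ✓
Line 3: three (1), faint (1), evergreen (3), ghost (1) → 6 (expected 5)

No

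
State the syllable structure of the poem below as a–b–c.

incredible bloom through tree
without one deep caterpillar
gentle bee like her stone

Line 1: incredible(4) + bloom(1) + through(1) + tree(1) = 7
Line 2: without(2) + one(1) + deep(1) + caterpillar(4) = 8
Line 3: gentle(2) + bee(1) + like(1) + her(1) + stone(1) = 6

7–8–6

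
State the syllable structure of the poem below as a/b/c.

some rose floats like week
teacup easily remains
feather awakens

Line 1: some(1) + rose(1) + floats(1) + like(1) + week(1) = 5
Line 2: teacup(2) + easily(3) + remains(2) = 7
Line 3: feather(2) + awakens(3) = 5

5/7/5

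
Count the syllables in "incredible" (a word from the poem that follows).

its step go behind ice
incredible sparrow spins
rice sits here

4

"incredible" has 4 syllables.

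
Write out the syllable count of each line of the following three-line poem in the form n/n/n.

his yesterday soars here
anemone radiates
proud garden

6/7/3

Line 1: his (1), yesterday (3), soars (1), here (1) → 6
Line 2: anemone (4), radiates (3) → 7
Line 3: proud (1), garden (2) → 3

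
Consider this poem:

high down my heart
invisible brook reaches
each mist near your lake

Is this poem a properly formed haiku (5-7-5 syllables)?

Line 1: "high down my heart": 1+1+1+1 = 4 (expected 5)
Line 2: "invisible brook reaches": 4+1+2 = 7 ✓
Line 3: "each mist near your lake": 1+1+1+1+1 = 5 ✓

No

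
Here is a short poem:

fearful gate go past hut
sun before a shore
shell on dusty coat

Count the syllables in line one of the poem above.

Line one: fearful(2) + gate(1) + go(1) + past(1) + hut(1) = 6

6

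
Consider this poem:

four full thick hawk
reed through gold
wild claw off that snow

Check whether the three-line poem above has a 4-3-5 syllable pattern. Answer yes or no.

Line 1: four(1) + full(1) + thick(1) + hawk(1) = 4 ✓
Line 2: reed(1) + through(1) + gold(1) = 3 ✓
Line 3: wild(1) + claw(1) + off(1) + that(1) + snow(1) = 5 ✓

Yes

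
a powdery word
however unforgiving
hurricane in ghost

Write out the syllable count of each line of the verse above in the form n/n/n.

Line 1: a (1), powdery (3), word (1) → 5
Line 2: however (3), unforgiving (4) → 7
Line 3: hurricane (3), in (1), ghost (1) → 5

5/7/5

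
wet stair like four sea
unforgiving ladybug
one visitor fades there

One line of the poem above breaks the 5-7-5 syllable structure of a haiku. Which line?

Line 3

Line 1: "wet stair like four sea": 1+1+1+1+1 = 5 ✓
Line 2: "unforgiving ladybug": 4+3 = 7 ✓
Line 3: "one visitor fades there": 1+3+1+1 = 6 (expected 5)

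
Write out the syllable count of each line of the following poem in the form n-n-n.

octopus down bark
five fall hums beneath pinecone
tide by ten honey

Line 1: "octopus down bark": 3+1+1 = 5
Line 2: "five fall hums beneath pinecone": 1+1+1+2+2 = 7
Line 3: "tide by ten honey": 1+1+1+2 = 5

5-7-5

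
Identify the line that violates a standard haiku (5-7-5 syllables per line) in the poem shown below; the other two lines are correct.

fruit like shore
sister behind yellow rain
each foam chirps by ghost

Line 1: fruit(1) + like(1) + shore(1) = 3 (expected 5)
Line 2: sister(2) + behind(2) + yellow(2) + rain(1) = 7 ✓
Line 3: each(1) + foam(1) + chirps(1) + by(1) + ghost(1) = 5 ✓

The first line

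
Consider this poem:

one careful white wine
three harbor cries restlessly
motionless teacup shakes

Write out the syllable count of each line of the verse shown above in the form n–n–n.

5–7–6

Line 1: one(1) + careful(2) + white(1) + wine(1) = 5
Line 2: three(1) + harbor(2) + cries(1) + restlessly(3) = 7
Line 3: motionless(3) + teacup(2) + shakes(1) = 6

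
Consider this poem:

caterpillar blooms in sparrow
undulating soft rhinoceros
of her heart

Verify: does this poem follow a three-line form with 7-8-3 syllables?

Line 1: caterpillar (4), blooms (1), in (1), sparrow (2) → 8 (expected 7)
Line 2: undulating (4), soft (1), rhinoceros (4) → 9 (expected 8)
Line 3: of (1), her (1), heart (1) → 3 ✓

No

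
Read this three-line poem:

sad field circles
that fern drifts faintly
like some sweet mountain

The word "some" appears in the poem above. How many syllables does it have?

1

"some" has 1 syllable.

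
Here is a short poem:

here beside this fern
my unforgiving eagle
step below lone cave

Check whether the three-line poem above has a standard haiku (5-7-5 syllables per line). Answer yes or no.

Line 1: "here beside this fern": 1+2+1+1 = 5 ✓
Line 2: "my unforgiving eagle": 1+4+2 = 7 ✓
Line 3: "step below lone cave": 1+2+1+1 = 5 ✓

Yes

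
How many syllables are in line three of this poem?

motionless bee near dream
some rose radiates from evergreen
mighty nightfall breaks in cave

7

Line three: "mighty nightfall breaks in cave": 2+2+1+1+1 = 7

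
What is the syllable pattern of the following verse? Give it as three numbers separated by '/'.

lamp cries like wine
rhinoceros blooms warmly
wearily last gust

Line 1: lamp (1), cries (1), like (1), wine (1) → 4
Line 2: rhinoceros (4), blooms (1), warmly (2) → 7
Line 3: wearily (3), last (1), gust (1) → 5

4/7/5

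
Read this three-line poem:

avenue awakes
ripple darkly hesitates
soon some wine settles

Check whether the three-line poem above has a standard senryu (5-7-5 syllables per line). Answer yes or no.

Yes

Line 1: avenue (3), awakes (2) → 5 ✓
Line 2: ripple (2), darkly (2), hesitates (3) → 7 ✓
Line 3: soon (1), some (1), wine (1), settles (2) → 5 ✓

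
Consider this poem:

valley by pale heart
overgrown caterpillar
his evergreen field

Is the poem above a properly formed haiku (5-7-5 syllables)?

Line 1: valley (2), by (1), pale (1), heart (1) → 5 ✓
Line 2: overgrown (3), caterpillar (4) → 7 ✓
Line 3: his (1), evergreen (3), field (1) → 5 ✓

Yes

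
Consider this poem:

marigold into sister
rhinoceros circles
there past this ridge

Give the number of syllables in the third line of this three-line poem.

The third line: there(1) + past(1) + this(1) + ridge(1) = 4

4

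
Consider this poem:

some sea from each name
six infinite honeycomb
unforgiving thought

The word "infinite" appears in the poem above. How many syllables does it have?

3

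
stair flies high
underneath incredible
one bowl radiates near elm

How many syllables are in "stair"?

1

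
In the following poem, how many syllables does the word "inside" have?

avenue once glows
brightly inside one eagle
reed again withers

2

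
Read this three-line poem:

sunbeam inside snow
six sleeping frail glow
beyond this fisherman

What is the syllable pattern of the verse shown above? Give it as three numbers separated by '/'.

5/5/6

Line 1: sunbeam(2) + inside(2) + snow(1) = 5
Line 2: six(1) + sleeping(2) + frail(1) + glow(1) = 5
Line 3: beyond(2) + this(1) + fisherman(3) = 6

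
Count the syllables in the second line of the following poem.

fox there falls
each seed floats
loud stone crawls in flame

The second line: each (1), seed (1), floats (1) → 3

3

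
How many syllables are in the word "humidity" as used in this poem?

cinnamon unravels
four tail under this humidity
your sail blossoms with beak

4

"humidity" has 4 syllables.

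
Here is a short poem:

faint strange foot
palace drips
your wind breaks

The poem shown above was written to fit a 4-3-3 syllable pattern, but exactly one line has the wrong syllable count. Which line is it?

Line 1: faint (1), strange (1), foot (1) → 3 (expected 4)
Line 2: palace (2), drips (1) → 3 ✓
Line 3: your (1), wind (1), breaks (1) → 3 ✓

The first line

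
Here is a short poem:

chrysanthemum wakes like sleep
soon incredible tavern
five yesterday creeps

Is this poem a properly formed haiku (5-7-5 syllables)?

Line 1: chrysanthemum (4), wakes (1), like (1), sleep (1) → 7 (expected 5)
Line 2: soon (1), incredible (4), tavern (2) → 7 ✓
Line 3: five (1), yesterday (3), creeps (1) → 5 ✓

No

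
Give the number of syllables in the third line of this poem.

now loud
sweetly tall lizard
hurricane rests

4

The third line: hurricane(3) + rests(1) = 4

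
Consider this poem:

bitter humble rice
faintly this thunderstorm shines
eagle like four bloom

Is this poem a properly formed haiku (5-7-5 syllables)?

Yes

Line 1: bitter(2) + humble(2) + rice(1) = 5 ✓
Line 2: faintly(2) + this(1) + thunderstorm(3) + shines(1) = 7 ✓
Line 3: eagle(2) + like(1) + four(1) + bloom(1) = 5 ✓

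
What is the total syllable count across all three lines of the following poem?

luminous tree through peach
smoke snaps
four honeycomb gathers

Line 1: luminous(3) + tree(1) + through(1) + peach(1) = 6
Line 2: smoke(1) + snaps(1) = 2
Line 3: four(1) + honeycomb(3) + gathers(2) = 6
Total: 6 + 2 + 6 = 14

14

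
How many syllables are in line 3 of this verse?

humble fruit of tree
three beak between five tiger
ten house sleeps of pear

5

Line 3: ten(1) + house(1) + sleeps(1) + of(1) + pear(1) = 5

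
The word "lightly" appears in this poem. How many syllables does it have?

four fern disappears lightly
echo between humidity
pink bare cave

2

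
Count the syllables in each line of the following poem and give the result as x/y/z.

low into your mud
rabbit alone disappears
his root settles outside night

Line 1: low(1) + into(2) + your(1) + mud(1) = 5
Line 2: rabbit(2) + alone(2) + disappears(3) = 7
Line 3: his(1) + root(1) + settles(2) + outside(2) + night(1) = 7

5/7/7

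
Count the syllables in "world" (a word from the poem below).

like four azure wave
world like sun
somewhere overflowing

"world" has 1 syllable.

1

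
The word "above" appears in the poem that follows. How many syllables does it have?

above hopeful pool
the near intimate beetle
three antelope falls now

"above" has 2 syllables.

2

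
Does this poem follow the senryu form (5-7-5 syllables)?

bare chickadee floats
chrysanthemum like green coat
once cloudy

No

Line 1: "bare chickadee floats": 1+3+1 = 5 ✓
Line 2: "chrysanthemum like green coat": 4+1+1+1 = 7 ✓
Line 3: "once cloudy": 1+2 = 3 (expected 5)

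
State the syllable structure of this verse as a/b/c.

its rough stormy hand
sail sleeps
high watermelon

Line 1: its (1), rough (1), stormy (2), hand (1) → 5
Line 2: sail (1), sleeps (1) → 2
Line 3: high (1), watermelon (4) → 5

5/2/5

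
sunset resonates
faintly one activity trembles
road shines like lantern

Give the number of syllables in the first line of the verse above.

5

The first line: sunset (2), resonates (3) → 5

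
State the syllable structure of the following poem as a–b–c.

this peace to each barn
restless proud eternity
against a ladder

Line 1: this (1), peace (1), to (1), each (1), barn (1) → 5
Line 2: restless (2), proud (1), eternity (4) → 7
Line 3: against (2), a (1), ladder (2) → 5

5–7–5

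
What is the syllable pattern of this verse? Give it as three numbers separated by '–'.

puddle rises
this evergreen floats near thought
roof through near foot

4–7–4

Line 1: "puddle rises": 2+2 = 4
Line 2: "this evergreen floats near thought": 1+3+1+1+1 = 7
Line 3: "roof through near foot": 1+1+1+1 = 4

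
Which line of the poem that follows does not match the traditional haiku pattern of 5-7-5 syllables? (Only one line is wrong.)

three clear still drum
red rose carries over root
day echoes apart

The first line

Line 1: three (1), clear (1), still (1), drum (1) → 4 (expected 5)
Line 2: red (1), rose (1), carries (2), over (2), root (1) → 7 ✓
Line 3: day (1), echoes (2), apart (2) → 5 ✓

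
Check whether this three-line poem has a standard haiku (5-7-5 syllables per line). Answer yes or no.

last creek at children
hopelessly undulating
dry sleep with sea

No

Line 1: last (1), creek (1), at (1), children (2) → 5 ✓
Line 2: hopelessly (3), undulating (4) → 7 ✓
Line 3: dry (1), sleep (1), with (1), sea (1) → 4 (expected 5)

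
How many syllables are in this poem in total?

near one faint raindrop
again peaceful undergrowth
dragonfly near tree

17

Line 1: near(1) + one(1) + faint(1) + raindrop(2) = 5
Line 2: again(2) + peaceful(2) + undergrowth(3) = 7
Line 3: dragonfly(3) + near(1) + tree(1) = 5
Total: 5 + 7 + 5 = 17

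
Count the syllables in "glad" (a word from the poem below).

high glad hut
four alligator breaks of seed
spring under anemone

"glad" has 1 syllable.

1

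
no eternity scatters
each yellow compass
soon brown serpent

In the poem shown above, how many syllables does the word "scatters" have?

"scatters" has 2 syllables.

2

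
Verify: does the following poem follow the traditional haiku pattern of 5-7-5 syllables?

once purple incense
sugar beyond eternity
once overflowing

Line 1: "once purple incense": 1+2+2 = 5 ✓
Line 2: "sugar beyond eternity": 2+2+4 = 8 (expected 7)
Line 3: "once overflowing": 1+4 = 5 ✓

No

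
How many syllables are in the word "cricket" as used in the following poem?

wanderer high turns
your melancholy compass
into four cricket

2

"cricket" has 2 syllables.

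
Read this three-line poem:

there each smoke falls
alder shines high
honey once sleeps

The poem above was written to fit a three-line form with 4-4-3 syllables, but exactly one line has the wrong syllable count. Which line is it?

Line 1: "there each smoke falls": 1+1+1+1 = 4 ✓
Line 2: "alder shines high": 2+1+1 = 4 ✓
Line 3: "honey once sleeps": 2+1+1 = 4 (expected 3)

Line 3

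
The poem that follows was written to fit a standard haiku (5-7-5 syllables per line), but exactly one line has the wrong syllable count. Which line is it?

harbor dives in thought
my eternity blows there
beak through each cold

Line 1: harbor(2) + dives(1) + in(1) + thought(1) = 5 ✓
Line 2: my(1) + eternity(4) + blows(1) + there(1) = 7 ✓
Line 3: beak(1) + through(1) + each(1) + cold(1) = 4 (expected 5)

Line 3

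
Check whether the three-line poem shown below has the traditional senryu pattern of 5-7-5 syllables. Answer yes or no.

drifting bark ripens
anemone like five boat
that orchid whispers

Yes

Line 1: "drifting bark ripens": 2+1+2 = 5 ✓
Line 2: "anemone like five boat": 4+1+1+1 = 7 ✓
Line 3: "that orchid whispers": 1+2+2 = 5 ✓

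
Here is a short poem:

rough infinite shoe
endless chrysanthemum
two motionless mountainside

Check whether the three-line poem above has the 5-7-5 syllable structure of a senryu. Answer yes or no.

Line 1: rough (1), infinite (3), shoe (1) → 5 ✓
Line 2: endless (2), chrysanthemum (4) → 6 (expected 7)
Line 3: two (1), motionless (3), mountainside (3) → 7 (expected 5)

No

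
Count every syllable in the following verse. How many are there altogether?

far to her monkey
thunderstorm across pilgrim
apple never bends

17

Line 1: far(1) + to(1) + her(1) + monkey(2) = 5
Line 2: thunderstorm(3) + across(2) + pilgrim(2) = 7
Line 3: apple(2) + never(2) + bends(1) = 5
Total: 5 + 7 + 5 = 17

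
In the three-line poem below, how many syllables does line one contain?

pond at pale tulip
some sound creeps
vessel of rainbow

5

Line one: pond (1), at (1), pale (1), tulip (2) → 5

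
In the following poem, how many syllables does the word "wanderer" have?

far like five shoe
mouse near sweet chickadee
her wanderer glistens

3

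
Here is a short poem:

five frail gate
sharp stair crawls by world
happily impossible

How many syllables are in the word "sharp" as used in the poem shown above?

1

"sharp" has 1 syllable.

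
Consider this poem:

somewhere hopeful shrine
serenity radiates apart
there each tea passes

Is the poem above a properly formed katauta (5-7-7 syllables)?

Line 1: "somewhere hopeful shrine": 2+2+1 = 5 ✓
Line 2: "serenity radiates apart": 4+3+2 = 9 (expected 7)
Line 3: "there each tea passes": 1+1+1+2 = 5 (expected 7)

No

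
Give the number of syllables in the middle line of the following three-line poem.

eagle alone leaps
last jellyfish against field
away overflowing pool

7

The middle line: "last jellyfish against field": 1+3+2+1 = 7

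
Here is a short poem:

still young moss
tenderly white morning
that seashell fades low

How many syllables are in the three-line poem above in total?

Line 1: still(1) + young(1) + moss(1) = 3
Line 2: tenderly(3) + white(1) + morning(2) = 6
Line 3: that(1) + seashell(2) + fades(1) + low(1) = 5
Total: 3 + 6 + 5 = 14

14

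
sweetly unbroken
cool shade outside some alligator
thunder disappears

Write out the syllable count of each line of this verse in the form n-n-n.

Line 1: sweetly(2) + unbroken(3) = 5
Line 2: cool(1) + shade(1) + outside(2) + some(1) + alligator(4) = 9
Line 3: thunder(2) + disappears(3) = 5

5-9-5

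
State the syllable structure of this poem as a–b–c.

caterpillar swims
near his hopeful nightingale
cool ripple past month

Line 1: caterpillar(4) + swims(1) = 5
Line 2: near(1) + his(1) + hopeful(2) + nightingale(3) = 7
Line 3: cool(1) + ripple(2) + past(1) + month(1) = 5

5–7–5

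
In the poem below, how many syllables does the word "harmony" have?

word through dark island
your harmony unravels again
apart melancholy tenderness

3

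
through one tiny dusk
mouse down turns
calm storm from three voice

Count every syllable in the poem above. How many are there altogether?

Line 1: through (1), one (1), tiny (2), dusk (1) → 5
Line 2: mouse (1), down (1), turns (1) → 3
Line 3: calm (1), storm (1), from (1), three (1), voice (1) → 5
Total: 5 + 3 + 5 = 13

13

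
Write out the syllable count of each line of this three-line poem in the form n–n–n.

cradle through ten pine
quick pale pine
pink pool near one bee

Line 1: cradle(2) + through(1) + ten(1) + pine(1) = 5
Line 2: quick(1) + pale(1) + pine(1) = 3
Line 3: pink(1) + pool(1) + near(1) + one(1) + bee(1) = 5

5–3–5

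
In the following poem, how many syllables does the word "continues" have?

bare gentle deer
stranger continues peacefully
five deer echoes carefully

"continues" has 3 syllables.

3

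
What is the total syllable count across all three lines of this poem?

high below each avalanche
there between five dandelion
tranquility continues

22

Line 1: "high below each avalanche": 1+2+1+3 = 7
Line 2: "there between five dandelion": 1+2+1+4 = 8
Line 3: "tranquility continues": 4+3 = 7
Total: 7 + 8 + 7 = 22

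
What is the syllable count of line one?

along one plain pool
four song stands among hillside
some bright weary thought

5

Line one: along (2), one (1), plain (1), pool (1) → 5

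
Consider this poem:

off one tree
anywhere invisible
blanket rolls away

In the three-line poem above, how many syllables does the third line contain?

The third line: blanket (2), rolls (1), away (2) → 5

5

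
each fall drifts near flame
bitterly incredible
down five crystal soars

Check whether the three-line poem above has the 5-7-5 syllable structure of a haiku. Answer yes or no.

Yes

Line 1: "each fall drifts near flame": 1+1+1+1+1 = 5 ✓
Line 2: "bitterly incredible": 3+4 = 7 ✓
Line 3: "down five crystal soars": 1+1+2+1 = 5 ✓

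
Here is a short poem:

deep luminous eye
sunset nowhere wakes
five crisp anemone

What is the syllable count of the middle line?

5

The middle line: sunset(2) + nowhere(2) + wakes(1) = 5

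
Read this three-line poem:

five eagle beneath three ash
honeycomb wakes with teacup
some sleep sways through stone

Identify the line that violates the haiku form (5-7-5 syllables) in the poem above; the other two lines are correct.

Line 1: five (1), eagle (2), beneath (2), three (1), ash (1) → 7 (expected 5)
Line 2: honeycomb (3), wakes (1), with (1), teacup (2) → 7 ✓
Line 3: some (1), sleep (1), sways (1), through (1), stone (1) → 5 ✓

Line 1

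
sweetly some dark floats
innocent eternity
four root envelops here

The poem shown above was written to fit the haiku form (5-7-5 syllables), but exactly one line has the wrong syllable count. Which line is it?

Line 3

Line 1: "sweetly some dark floats": 2+1+1+1 = 5 ✓
Line 2: "innocent eternity": 3+4 = 7 ✓
Line 3: "four root envelops here": 1+1+3+1 = 6 (expected 5)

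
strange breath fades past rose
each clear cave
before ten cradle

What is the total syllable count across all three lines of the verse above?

Line 1: "strange breath fades past rose": 1+1+1+1+1 = 5
Line 2: "each clear cave": 1+1+1 = 3
Line 3: "before ten cradle": 2+1+2 = 5
Total: 5 + 3 + 5 = 13

13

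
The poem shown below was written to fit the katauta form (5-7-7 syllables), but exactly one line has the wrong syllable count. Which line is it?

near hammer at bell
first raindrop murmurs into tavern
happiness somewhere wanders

Line 1: near (1), hammer (2), at (1), bell (1) → 5 ✓
Line 2: first (1), raindrop (2), murmurs (2), into (2), tavern (2) → 9 (expected 7)
Line 3: happiness (3), somewhere (2), wanders (2) → 7 ✓

The second line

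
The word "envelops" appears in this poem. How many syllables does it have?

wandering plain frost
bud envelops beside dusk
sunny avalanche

"envelops" has 3 syllables.

3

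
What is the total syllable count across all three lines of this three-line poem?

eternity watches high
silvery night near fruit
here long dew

16

Line 1: eternity(4) + watches(2) + high(1) = 7
Line 2: silvery(3) + night(1) + near(1) + fruit(1) = 6
Line 3: here(1) + long(1) + dew(1) = 3
Total: 7 + 6 + 3 = 16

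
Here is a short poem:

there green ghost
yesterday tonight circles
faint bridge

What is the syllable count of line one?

3

Line one: there (1), green (1), ghost (1) → 3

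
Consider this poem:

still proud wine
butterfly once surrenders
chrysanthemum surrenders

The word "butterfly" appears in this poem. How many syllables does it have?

3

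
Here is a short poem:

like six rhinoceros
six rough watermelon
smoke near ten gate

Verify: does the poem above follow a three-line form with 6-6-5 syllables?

Line 1: like (1), six (1), rhinoceros (4) → 6 ✓
Line 2: six (1), rough (1), watermelon (4) → 6 ✓
Line 3: smoke (1), near (1), ten (1), gate (1) → 4 (expected 5)

No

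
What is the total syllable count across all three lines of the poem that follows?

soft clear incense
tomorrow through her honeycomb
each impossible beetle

Line 1: "soft clear incense": 1+1+2 = 4
Line 2: "tomorrow through her honeycomb": 3+1+1+3 = 8
Line 3: "each impossible beetle": 1+4+2 = 7
Total: 4 + 8 + 7 = 19

19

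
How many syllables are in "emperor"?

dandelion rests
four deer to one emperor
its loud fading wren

"emperor" has 3 syllables.

3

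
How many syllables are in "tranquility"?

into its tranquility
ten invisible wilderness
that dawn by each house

4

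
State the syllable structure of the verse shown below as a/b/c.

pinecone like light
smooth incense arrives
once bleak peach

4/5/3

Line 1: pinecone(2) + like(1) + light(1) = 4
Line 2: smooth(1) + incense(2) + arrives(2) = 5
Line 3: once(1) + bleak(1) + peach(1) = 3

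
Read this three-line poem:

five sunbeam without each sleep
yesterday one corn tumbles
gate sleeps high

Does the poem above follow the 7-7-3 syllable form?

Line 1: five(1) + sunbeam(2) + without(2) + each(1) + sleep(1) = 7 ✓
Line 2: yesterday(3) + one(1) + corn(1) + tumbles(2) = 7 ✓
Line 3: gate(1) + sleeps(1) + high(1) = 3 ✓

Yes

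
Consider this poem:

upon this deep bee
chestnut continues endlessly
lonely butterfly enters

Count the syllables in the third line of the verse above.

The third line: lonely (2), butterfly (3), enters (2) → 7

7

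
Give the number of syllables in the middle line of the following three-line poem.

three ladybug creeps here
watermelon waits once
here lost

6

The middle line: "watermelon waits once": 4+1+1 = 6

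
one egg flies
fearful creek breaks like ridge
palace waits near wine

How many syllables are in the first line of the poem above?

3

The first line: one(1) + egg(1) + flies(1) = 3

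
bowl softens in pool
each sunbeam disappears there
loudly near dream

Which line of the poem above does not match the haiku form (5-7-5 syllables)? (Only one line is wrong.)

Line 1: bowl(1) + softens(2) + in(1) + pool(1) = 5 ✓
Line 2: each(1) + sunbeam(2) + disappears(3) + there(1) = 7 ✓
Line 3: loudly(2) + near(1) + dream(1) = 4 (expected 5)

Line 3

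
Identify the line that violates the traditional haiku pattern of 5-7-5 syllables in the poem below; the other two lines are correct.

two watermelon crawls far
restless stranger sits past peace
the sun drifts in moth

Line 1: "two watermelon crawls far": 1+4+1+1 = 7 (expected 5)
Line 2: "restless stranger sits past peace": 2+2+1+1+1 = 7 ✓
Line 3: "the sun drifts in moth": 1+1+1+1+1 = 5 ✓

The first line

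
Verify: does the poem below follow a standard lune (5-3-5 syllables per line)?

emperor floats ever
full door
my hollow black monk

No

Line 1: "emperor floats ever": 3+1+2 = 6 (expected 5)
Line 2: "full door": 1+1 = 2 (expected 3)
Line 3: "my hollow black monk": 1+2+1+1 = 5 ✓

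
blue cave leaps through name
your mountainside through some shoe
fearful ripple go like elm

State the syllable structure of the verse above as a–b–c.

Line 1: blue (1), cave (1), leaps (1), through (1), name (1) → 5
Line 2: your (1), mountainside (3), through (1), some (1), shoe (1) → 7
Line 3: fearful (2), ripple (2), go (1), like (1), elm (1) → 7

5–7–7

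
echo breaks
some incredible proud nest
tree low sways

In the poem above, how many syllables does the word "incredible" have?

4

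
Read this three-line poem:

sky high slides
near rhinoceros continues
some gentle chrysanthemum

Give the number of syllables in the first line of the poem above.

The first line: sky (1), high (1), slides (1) → 3

3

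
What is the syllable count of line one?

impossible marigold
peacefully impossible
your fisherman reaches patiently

7

Line one: "impossible marigold": 4+3 = 7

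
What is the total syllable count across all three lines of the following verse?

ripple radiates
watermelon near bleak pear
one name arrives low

17

Line 1: ripple(2) + radiates(3) = 5
Line 2: watermelon(4) + near(1) + bleak(1) + pear(1) = 7
Line 3: one(1) + name(1) + arrives(2) + low(1) = 5
Total: 5 + 7 + 5 = 17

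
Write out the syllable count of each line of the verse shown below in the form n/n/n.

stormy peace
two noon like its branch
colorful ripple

3/5/5

Line 1: stormy (2), peace (1) → 3
Line 2: two (1), noon (1), like (1), its (1), branch (1) → 5
Line 3: colorful (3), ripple (2) → 5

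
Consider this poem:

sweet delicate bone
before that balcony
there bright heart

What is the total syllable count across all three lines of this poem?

Line 1: sweet (1), delicate (3), bone (1) → 5
Line 2: before (2), that (1), balcony (3) → 6
Line 3: there (1), bright (1), heart (1) → 3
Total: 5 + 6 + 3 = 14

14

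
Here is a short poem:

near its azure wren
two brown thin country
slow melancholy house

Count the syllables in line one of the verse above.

Line one: "near its azure wren": 1+1+2+1 = 5

5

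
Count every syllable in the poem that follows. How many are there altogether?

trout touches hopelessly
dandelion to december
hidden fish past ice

19

Line 1: "trout touches hopelessly": 1+2+3 = 6
Line 2: "dandelion to december": 4+1+3 = 8
Line 3: "hidden fish past ice": 2+1+1+1 = 5
Total: 6 + 8 + 5 = 19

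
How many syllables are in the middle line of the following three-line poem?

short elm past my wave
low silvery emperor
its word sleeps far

The middle line: low (1), silvery (3), emperor (3) → 7

7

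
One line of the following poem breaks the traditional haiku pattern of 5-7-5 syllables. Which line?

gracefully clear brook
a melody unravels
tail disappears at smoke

The third line

Line 1: "gracefully clear brook": 3+1+1 = 5 ✓
Line 2: "a melody unravels": 1+3+3 = 7 ✓
Line 3: "tail disappears at smoke": 1+3+1+1 = 6 (expected 5)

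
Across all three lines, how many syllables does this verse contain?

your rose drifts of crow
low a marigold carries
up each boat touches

17

Line 1: your (1), rose (1), drifts (1), of (1), crow (1) → 5
Line 2: low (1), a (1), marigold (3), carries (2) → 7
Line 3: up (1), each (1), boat (1), touches (2) → 5
Total: 5 + 7 + 5 = 17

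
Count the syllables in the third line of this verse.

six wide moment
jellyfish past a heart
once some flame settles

5

The third line: once (1), some (1), flame (1), settles (2) → 5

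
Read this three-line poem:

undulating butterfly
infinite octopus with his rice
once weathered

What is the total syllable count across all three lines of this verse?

19

Line 1: undulating(4) + butterfly(3) = 7
Line 2: infinite(3) + octopus(3) + with(1) + his(1) + rice(1) = 9
Line 3: once(1) + weathered(2) = 3
Total: 7 + 9 + 3 = 19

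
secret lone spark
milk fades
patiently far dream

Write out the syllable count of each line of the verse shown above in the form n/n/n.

Line 1: secret (2), lone (1), spark (1) → 4
Line 2: milk (1), fades (1) → 2
Line 3: patiently (3), far (1), dream (1) → 5

4/2/5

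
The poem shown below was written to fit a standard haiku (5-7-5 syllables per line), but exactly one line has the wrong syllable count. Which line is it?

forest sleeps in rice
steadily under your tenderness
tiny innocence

The second line

Line 1: forest (2), sleeps (1), in (1), rice (1) → 5 ✓
Line 2: steadily (3), under (2), your (1), tenderness (3) → 9 (expected 7)
Line 3: tiny (2), innocence (3) → 5 ✓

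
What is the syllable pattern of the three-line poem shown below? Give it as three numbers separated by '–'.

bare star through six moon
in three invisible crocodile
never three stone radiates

5–9–7

Line 1: bare(1) + star(1) + through(1) + six(1) + moon(1) = 5
Line 2: in(1) + three(1) + invisible(4) + crocodile(3) = 9
Line 3: never(2) + three(1) + stone(1) + radiates(3) = 7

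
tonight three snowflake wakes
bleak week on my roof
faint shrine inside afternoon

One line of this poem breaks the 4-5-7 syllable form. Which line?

The first line

Line 1: "tonight three snowflake wakes": 2+1+2+1 = 6 (expected 4)
Line 2: "bleak week on my roof": 1+1+1+1+1 = 5 ✓
Line 3: "faint shrine inside afternoon": 1+1+2+3 = 7 ✓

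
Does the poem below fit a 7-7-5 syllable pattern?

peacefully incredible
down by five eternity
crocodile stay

Line 1: "peacefully incredible": 3+4 = 7 ✓
Line 2: "down by five eternity": 1+1+1+4 = 7 ✓
Line 3: "crocodile stay": 3+1 = 4 (expected 5)

No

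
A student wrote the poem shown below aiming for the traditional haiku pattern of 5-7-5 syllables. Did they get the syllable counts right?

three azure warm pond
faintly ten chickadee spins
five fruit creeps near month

Line 1: three (1), azure (2), warm (1), pond (1) → 5 ✓
Line 2: faintly (2), ten (1), chickadee (3), spins (1) → 7 ✓
Line 3: five (1), fruit (1), creeps (1), near (1), month (1) → 5 ✓

Yes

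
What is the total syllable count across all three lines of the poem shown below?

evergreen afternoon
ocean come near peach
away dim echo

16

Line 1: "evergreen afternoon": 3+3 = 6
Line 2: "ocean come near peach": 2+1+1+1 = 5
Line 3: "away dim echo": 2+1+2 = 5
Total: 6 + 5 + 5 = 16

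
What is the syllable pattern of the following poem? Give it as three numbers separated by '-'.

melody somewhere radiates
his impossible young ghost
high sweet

8-7-2

Line 1: "melody somewhere radiates": 3+2+3 = 8
Line 2: "his impossible young ghost": 1+4+1+1 = 7
Line 3: "high sweet": 1+1 = 2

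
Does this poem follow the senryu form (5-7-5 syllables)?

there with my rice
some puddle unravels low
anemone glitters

No

Line 1: "there with my rice": 1+1+1+1 = 4 (expected 5)
Line 2: "some puddle unravels low": 1+2+3+1 = 7 ✓
Line 3: "anemone glitters": 4+2 = 6 (expected 5)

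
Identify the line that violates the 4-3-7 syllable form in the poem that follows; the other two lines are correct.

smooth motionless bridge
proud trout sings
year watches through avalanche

Line 1: smooth(1) + motionless(3) + bridge(1) = 5 (expected 4)
Line 2: proud(1) + trout(1) + sings(1) = 3 ✓
Line 3: year(1) + watches(2) + through(1) + avalanche(3) = 7 ✓

The first line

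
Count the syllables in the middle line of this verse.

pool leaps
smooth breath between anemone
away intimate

The middle line: smooth (1), breath (1), between (2), anemone (4) → 8

8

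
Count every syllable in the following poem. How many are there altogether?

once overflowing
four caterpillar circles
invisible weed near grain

19

Line 1: "once overflowing": 1+4 = 5
Line 2: "four caterpillar circles": 1+4+2 = 7
Line 3: "invisible weed near grain": 4+1+1+1 = 7
Total: 5 + 7 + 7 = 19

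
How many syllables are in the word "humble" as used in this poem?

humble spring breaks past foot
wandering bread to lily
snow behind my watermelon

2

"humble" has 2 syllables.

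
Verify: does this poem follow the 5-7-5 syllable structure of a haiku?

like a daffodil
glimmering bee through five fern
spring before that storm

Line 1: like (1), a (1), daffodil (3) → 5 ✓
Line 2: glimmering (3), bee (1), through (1), five (1), fern (1) → 7 ✓
Line 3: spring (1), before (2), that (1), storm (1) → 5 ✓

Yes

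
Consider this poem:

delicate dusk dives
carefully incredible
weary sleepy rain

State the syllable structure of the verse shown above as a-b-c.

5-7-5

Line 1: delicate(3) + dusk(1) + dives(1) = 5
Line 2: carefully(3) + incredible(4) = 7
Line 3: weary(2) + sleepy(2) + rain(1) = 5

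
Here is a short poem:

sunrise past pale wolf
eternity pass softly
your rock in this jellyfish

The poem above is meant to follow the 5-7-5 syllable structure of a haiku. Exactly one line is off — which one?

The third line

Line 1: "sunrise past pale wolf": 2+1+1+1 = 5 ✓
Line 2: "eternity pass softly": 4+1+2 = 7 ✓
Line 3: "your rock in this jellyfish": 1+1+1+1+3 = 7 (expected 5)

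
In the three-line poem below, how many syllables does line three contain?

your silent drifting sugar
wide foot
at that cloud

3

Line three: at(1) + that(1) + cloud(1) = 3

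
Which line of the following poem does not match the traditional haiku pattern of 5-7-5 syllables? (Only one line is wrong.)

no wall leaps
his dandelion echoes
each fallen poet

Line 1: no(1) + wall(1) + leaps(1) = 3 (expected 5)
Line 2: his(1) + dandelion(4) + echoes(2) = 7 ✓
Line 3: each(1) + fallen(2) + poet(2) = 5 ✓

Line 1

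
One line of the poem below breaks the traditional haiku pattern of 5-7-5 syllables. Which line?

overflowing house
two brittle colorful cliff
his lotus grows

The third line

Line 1: overflowing (4), house (1) → 5 ✓
Line 2: two (1), brittle (2), colorful (3), cliff (1) → 7 ✓
Line 3: his (1), lotus (2), grows (1) → 4 (expected 5)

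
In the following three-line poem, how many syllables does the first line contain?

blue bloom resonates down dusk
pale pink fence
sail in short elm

The first line: "blue bloom resonates down dusk": 1+1+3+1+1 = 7

7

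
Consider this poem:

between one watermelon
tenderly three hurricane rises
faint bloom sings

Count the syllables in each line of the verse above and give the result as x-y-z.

7-9-3

Line 1: between(2) + one(1) + watermelon(4) = 7
Line 2: tenderly(3) + three(1) + hurricane(3) + rises(2) = 9
Line 3: faint(1) + bloom(1) + sings(1) = 3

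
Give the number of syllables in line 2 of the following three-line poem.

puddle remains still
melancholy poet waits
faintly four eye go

Line 2: melancholy(4) + poet(2) + waits(1) = 7

7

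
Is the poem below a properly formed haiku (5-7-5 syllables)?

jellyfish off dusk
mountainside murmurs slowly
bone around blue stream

Yes

Line 1: jellyfish(3) + off(1) + dusk(1) = 5 ✓
Line 2: mountainside(3) + murmurs(2) + slowly(2) = 7 ✓
Line 3: bone(1) + around(2) + blue(1) + stream(1) = 5 ✓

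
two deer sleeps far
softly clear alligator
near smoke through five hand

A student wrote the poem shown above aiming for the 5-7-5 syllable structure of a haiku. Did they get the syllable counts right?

Line 1: two (1), deer (1), sleeps (1), far (1) → 4 (expected 5)
Line 2: softly (2), clear (1), alligator (4) → 7 ✓
Line 3: near (1), smoke (1), through (1), five (1), hand (1) → 5 ✓

No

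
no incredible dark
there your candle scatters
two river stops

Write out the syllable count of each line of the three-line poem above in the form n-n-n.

6-6-4

Line 1: no (1), incredible (4), dark (1) → 6
Line 2: there (1), your (1), candle (2), scatters (2) → 6
Line 3: two (1), river (2), stops (1) → 4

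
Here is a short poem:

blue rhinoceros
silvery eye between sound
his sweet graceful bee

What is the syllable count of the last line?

The last line: his(1) + sweet(1) + graceful(2) + bee(1) = 5

5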